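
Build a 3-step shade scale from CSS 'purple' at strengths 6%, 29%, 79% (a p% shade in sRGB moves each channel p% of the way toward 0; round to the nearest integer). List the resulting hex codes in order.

CSS purple is rgb(128, 0, 128).
6%: (128 − 7.68 = 120.32→120, 0→0, 128 − 7.68 = 120.32→120) → #780078
29%: (128 − 37.12 = 90.88→91, 0→0, 128 − 37.12 = 90.88→91) → #5b005b
79%: (128 − 101.12 = 26.88→27, 0→0, 128 − 101.12 = 26.88→27) → #1b001b

#780078, #5b005b, #1b001b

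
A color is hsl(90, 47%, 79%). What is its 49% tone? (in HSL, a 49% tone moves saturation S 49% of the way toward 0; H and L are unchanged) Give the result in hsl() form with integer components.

hsl(90, 24%, 79%)

S moves 49% from 47 toward 0: 47 − 23.03 = 23.97 → 24.
H and L are unchanged.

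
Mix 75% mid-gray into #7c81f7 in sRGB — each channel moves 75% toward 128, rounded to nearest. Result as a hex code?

#7f809e

#7c81f7 is rgb(124, 129, 247).
Per channel, c → c + 0.75(128 − c):
  R: 124 + 3 = 127 → 127
  G: 129 + 0.75×(128−129) = 129 − 0.75 = 128.25 → 128
  B: 247 + 0.75×(128−247) = 247 − 89.25 = 157.75 → 158
rgb(127, 128, 158) = #7f809e.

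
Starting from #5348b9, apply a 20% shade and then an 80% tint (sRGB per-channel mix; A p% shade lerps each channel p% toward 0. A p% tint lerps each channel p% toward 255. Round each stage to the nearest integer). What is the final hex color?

#5348b9 is rgb(83, 72, 185).
Per channel, c → c + 0.2(0 − c):
  R: 83 − 16.6 = 66.4 → 66
  G: 72 + 0.2×(0−72) = 72 − 14.4 = 57.6 → 58
  B: 185 + 0.2×(0−185) = 185 − 37 = 148 → 148
After the shade: rgb(66, 58, 148) = #423a94.
An 80% tint moves each channel 80% toward 255:
  R: 66 + 0.8×(255−66) = 66 + 151.2 = 217.2 → 217
  G: 58 + 157.6 = 215.6 → 216
  B: 148 + 85.6 = 233.6 → 234
rgb(217, 216, 234) = #d9d8ea.

#d9d8ea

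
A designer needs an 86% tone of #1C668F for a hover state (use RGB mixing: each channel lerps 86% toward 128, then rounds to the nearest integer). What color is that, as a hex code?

#727C82

#1C668F is rgb(28, 102, 143).
Per channel, c → c + 0.86(128 − c):
  R: 28 + 86 = 114 → 114
  G: 102 + 0.86×(128−102) = 102 + 22.36 = 124.36 → 124
  B: 143 + 0.86×(128−143) = 143 − 12.9 = 130.1 → 130
rgb(114, 124, 130) = #727C82.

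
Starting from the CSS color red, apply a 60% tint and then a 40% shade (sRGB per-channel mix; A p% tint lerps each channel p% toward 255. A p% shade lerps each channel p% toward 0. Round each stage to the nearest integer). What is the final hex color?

CSS red is rgb(255, 0, 0).
Lerp each channel 60% toward 255:
  R: 255 + 0 = 255 → 255
  G: 0 + 153 = 153 → 153
  B: 0 + 153 = 153 → 153
After the tint: rgb(255, 153, 153) = #FF9999.
Per channel, c → c + 0.4(0 − c):
  R: 255 + 0.4×(0−255) = 255 − 102 = 153 → 153
  G: 153 + 0.4×(0−153) = 153 − 61.2 = 91.8 → 92
  B: 153 − 61.2 = 91.8 → 92
rgb(153, 92, 92) = #995C5C.

#995C5C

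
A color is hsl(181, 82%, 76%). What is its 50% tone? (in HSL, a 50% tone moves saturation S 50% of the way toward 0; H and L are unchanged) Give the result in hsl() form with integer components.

S moves 50% from 82 toward 0: 82 − 41 = 41 → 41.
H and L are unchanged.

hsl(181, 41%, 76%)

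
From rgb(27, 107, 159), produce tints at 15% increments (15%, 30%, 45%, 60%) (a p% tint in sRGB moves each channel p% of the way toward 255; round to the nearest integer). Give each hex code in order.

15%: (27 + 34.2 = 61.2→61, 107 + 22.2 = 129.2→129, 159 + 14.4 = 173.4→173) → #3D81AD
30%: (27 + 68.4 = 95.4→95, 107 + 44.4 = 151.4→151, 159 + 28.8 = 187.8→188) → #5F97BC
45%: (27 + 102.6 = 129.6→130, 107 + 66.6 = 173.6→174, 159 + 43.2 = 202.2→202) → #82AECA
60%: (27 + 136.8 = 163.8→164, 107 + 88.8 = 195.8→196, 159 + 57.6 = 216.6→217) → #A4C4D9

#3D81AD, #5F97BC, #82AECA, #A4C4D9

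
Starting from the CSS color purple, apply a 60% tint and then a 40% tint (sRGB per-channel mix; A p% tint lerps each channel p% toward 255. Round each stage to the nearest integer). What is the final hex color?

#e0c2e0

CSS purple is rgb(128, 0, 128).
Lerp each channel 60% toward 255:
  R: 128 + 0.6×(255−128) = 128 + 76.2 = 204.2 → 204
  G: 0 + 0.6×(255−0) = 0 + 153 = 153 → 153
  B: 128 + 76.2 = 204.2 → 204
After the tint: rgb(204, 153, 204) = #cc99cc.
A 40% tint moves each channel 40% toward 255:
  R: 204 + 20.4 = 224.4 → 224
  G: 153 + 0.4×(255−153) = 153 + 40.8 = 193.8 → 194
  B: 204 + 20.4 = 224.4 → 224
rgb(224, 194, 224) = #e0c2e0.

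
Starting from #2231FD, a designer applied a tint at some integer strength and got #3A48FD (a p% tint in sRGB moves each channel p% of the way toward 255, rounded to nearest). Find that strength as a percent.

#2231FD is rgb(34, 49, 253); #3A48FD is rgb(58, 72, 253).
On the R channel (widest range): 58 ≈ 34 + (p/100)(255 − 34), so p ≈ 100×(58 − 34)/(255 − 34) = 2400/221 = 10.86.
p = 11 reproduces all three channels after rounding.

11%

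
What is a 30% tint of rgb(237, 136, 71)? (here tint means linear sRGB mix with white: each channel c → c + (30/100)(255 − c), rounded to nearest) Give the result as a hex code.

Lerp each channel 30% toward 255:
  R: 237 + 5.4 = 242.4 → 242
  G: 136 + 0.3×(255−136) = 136 + 35.7 = 171.7 → 172
  B: 71 + 55.2 = 126.2 → 126
rgb(242, 172, 126) = #F2AC7E.

#F2AC7E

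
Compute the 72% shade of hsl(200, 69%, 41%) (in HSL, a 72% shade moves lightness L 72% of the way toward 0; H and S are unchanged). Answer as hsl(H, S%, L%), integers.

hsl(200, 69%, 11%)

L moves 72% from 41 toward 0: 41 − 29.52 = 11.48 → 11.
H and S are unchanged.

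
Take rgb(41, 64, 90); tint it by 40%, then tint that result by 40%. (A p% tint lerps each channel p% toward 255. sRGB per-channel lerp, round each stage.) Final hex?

A 40% tint moves each channel 40% toward 255:
  R: 41 + 85.6 = 126.6 → 127
  G: 64 + 0.4×(255−64) = 64 + 76.4 = 140.4 → 140
  B: 90 + 66 = 156 → 156
After the tint: rgb(127, 140, 156) = #7F8C9C.
Per channel, c → c + 0.4(255 − c):
  R: 127 + 0.4×(255−127) = 127 + 51.2 = 178.2 → 178
  G: 140 + 0.4×(255−140) = 140 + 46 = 186 → 186
  B: 156 + 0.4×(255−156) = 156 + 39.6 = 195.6 → 196
rgb(178, 186, 196) = #B2BAC4.

#B2BAC4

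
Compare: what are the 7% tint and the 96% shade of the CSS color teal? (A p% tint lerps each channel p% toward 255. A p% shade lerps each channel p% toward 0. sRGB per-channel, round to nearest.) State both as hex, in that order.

CSS teal is rgb(0, 128, 128).
7% tint:
  R: 0 + 0.07×(255−0) = 0 + 17.85 = 17.85 → 18
  G: 128 + 8.89 = 136.89 → 137
  B: 128 + 8.89 = 136.89 → 137
  → #128989
96% shade:
  R: 0 + 0 = 0 → 0
  G: 128 + 0.96×(0−128) = 128 − 122.88 = 5.12 → 5
  B: 128 + 0.96×(0−128) = 128 − 122.88 = 5.12 → 5
  → #000505

#128989, #000505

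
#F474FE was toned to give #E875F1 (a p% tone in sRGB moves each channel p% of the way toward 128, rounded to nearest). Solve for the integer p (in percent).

#F474FE is rgb(244, 116, 254); #E875F1 is rgb(232, 117, 241).
On the B channel (widest range): 241 ≈ 254 + (p/100)(128 − 254), so p ≈ 100×(241 − 254)/(128 − 254) = -1300/-126 = 10.32.
p = 10 reproduces all three channels after rounding.

10%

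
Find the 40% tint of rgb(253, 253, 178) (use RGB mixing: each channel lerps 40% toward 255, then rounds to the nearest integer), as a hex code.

#FEFED1

Per channel, c → c + 0.4(255 − c):
  R: 253 + 0.4×(255−253) = 253 + 0.8 = 253.8 → 254
  G: 253 + 0.4×(255−253) = 253 + 0.8 = 253.8 → 254
  B: 178 + 0.4×(255−178) = 178 + 30.8 = 208.8 → 209
rgb(254, 254, 209) = #FEFED1.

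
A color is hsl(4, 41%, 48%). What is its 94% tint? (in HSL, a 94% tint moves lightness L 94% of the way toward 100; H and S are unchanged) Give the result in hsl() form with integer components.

L moves 94% from 48 toward 100: 48 + 48.88 = 96.88 → 97.
H and S are unchanged.

hsl(4, 41%, 97%)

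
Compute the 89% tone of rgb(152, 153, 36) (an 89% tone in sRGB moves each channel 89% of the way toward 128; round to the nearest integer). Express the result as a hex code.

#838376

Lerp each channel 89% toward 128:
  R: 152 + 0.89×(128−152) = 152 − 21.36 = 130.64 → 131
  G: 153 − 22.25 = 130.75 → 131
  B: 36 + 0.89×(128−36) = 36 + 81.88 = 117.88 → 118
rgb(131, 131, 118) = #838376.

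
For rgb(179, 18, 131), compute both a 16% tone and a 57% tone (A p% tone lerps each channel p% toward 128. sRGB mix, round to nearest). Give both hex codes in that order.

#ab2483, #965181

16% tone:
  R: 179 + 0.16×(128−179) = 179 − 8.16 = 170.84 → 171
  G: 18 + 0.16×(128−18) = 18 + 17.6 = 35.6 → 36
  B: 131 + 0.16×(128−131) = 131 − 0.48 = 130.52 → 131
  → #ab2483
57% tone:
  R: 179 − 29.07 = 149.93 → 150
  G: 18 + 62.7 = 80.7 → 81
  B: 131 + 0.57×(128−131) = 131 − 1.71 = 129.29 → 129
  → #965181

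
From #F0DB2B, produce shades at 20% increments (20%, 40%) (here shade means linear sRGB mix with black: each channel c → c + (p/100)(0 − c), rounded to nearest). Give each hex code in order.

#C0AF22, #90831A

#F0DB2B is rgb(240, 219, 43).
20%: (240 − 48 = 192→192, 219 − 43.8 = 175.2→175, 43 − 8.6 = 34.4→34) → #C0AF22
40%: (240 − 96 = 144→144, 219 − 87.6 = 131.4→131, 43 − 17.2 = 25.8→26) → #90831A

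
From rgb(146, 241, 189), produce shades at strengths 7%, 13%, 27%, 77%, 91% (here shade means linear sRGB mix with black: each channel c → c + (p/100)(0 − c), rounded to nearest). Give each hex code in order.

#88E0B0, #7FD2A4, #6BB08A, #22372B, #0D1611

7%: (146 − 10.22 = 135.78→136, 241 − 16.87 = 224.13→224, 189 − 13.23 = 175.77→176) → #88E0B0
13%: (146 − 18.98 = 127.02→127, 241 − 31.33 = 209.67→210, 189 − 24.57 = 164.43→164) → #7FD2A4
27%: (146 − 39.42 = 106.58→107, 241 − 65.07 = 175.93→176, 189 − 51.03 = 137.97→138) → #6BB08A
77%: (146 − 112.42 = 33.58→34, 241 − 185.57 = 55.43→55, 189 − 145.53 = 43.47→43) → #22372B
91%: (146 − 132.86 = 13.14→13, 241 − 219.31 = 21.69→22, 189 − 171.99 = 17.01→17) → #0D1611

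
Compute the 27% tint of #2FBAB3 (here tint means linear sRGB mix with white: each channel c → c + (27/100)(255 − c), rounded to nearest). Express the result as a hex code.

#2FBAB3 is rgb(47, 186, 179).
A 27% tint moves each channel 27% toward 255:
  R: 47 + 56.16 = 103.16 → 103
  G: 186 + 0.27×(255−186) = 186 + 18.63 = 204.63 → 205
  B: 179 + 0.27×(255−179) = 179 + 20.52 = 199.52 → 200
rgb(103, 205, 200) = #67CDC8.

#67CDC8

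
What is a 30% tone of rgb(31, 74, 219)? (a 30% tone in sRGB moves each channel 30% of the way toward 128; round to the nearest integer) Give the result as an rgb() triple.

rgb(60, 90, 192)

Per channel, c → c + 0.3(128 − c):
  R: 31 + 29.1 = 60.1 → 60
  G: 74 + 0.3×(128−74) = 74 + 16.2 = 90.2 → 90
  B: 219 − 27.3 = 191.7 → 192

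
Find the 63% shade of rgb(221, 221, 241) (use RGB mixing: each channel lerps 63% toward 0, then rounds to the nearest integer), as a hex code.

Per channel, c → c + 0.63(0 − c):
  R: 221 + 0.63×(0−221) = 221 − 139.23 = 81.77 → 82
  G: 221 − 139.23 = 81.77 → 82
  B: 241 + 0.63×(0−241) = 241 − 151.83 = 89.17 → 89
rgb(82, 82, 89) = #525259.

#525259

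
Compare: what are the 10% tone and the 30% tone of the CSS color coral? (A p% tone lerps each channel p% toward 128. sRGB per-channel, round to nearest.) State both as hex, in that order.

#F27F55, #D97F5E

CSS coral is rgb(255, 127, 80).
10% tone:
  R: 255 + 0.1×(128−255) = 255 − 12.7 = 242.3 → 242
  G: 127 + 0.1 = 127.1 → 127
  B: 80 + 0.1×(128−80) = 80 + 4.8 = 84.8 → 85
  → #F27F55
30% tone:
  R: 255 − 38.1 = 216.9 → 217
  G: 127 + 0.3 = 127.3 → 127
  B: 80 + 14.4 = 94.4 → 94
  → #D97F5E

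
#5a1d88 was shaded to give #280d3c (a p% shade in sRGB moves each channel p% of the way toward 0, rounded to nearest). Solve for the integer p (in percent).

#5a1d88 is rgb(90, 29, 136); #280d3c is rgb(40, 13, 60).
On the B channel (widest range): 60 ≈ 136 + (p/100)(0 − 136), so p ≈ 100×(60 − 136)/(0 − 136) = -7600/-136 = 55.88.
p = 56 reproduces all three channels after rounding.

56%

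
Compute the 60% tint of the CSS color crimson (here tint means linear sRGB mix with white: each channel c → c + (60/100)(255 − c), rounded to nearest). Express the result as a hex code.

#F1A1B1

CSS crimson is rgb(220, 20, 60).
A 60% tint moves each channel 60% toward 255:
  R: 220 + 0.6×(255−220) = 220 + 21 = 241 → 241
  G: 20 + 0.6×(255−20) = 20 + 141 = 161 → 161
  B: 60 + 117 = 177 → 177
rgb(241, 161, 177) = #F1A1B1.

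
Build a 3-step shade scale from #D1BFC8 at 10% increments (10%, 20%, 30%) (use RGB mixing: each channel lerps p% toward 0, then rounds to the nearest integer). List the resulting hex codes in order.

#BCACB4, #A799A0, #92868C

#D1BFC8 is rgb(209, 191, 200).
10%: (209 − 20.9 = 188.1→188, 191 − 19.1 = 171.9→172, 200 − 20 = 180→180) → #BCACB4
20%: (209 − 41.8 = 167.2→167, 191 − 38.2 = 152.8→153, 200 − 40 = 160→160) → #A799A0
30%: (209 − 62.7 = 146.3→146, 191 − 57.3 = 133.7→134, 200 − 60 = 140→140) → #92868C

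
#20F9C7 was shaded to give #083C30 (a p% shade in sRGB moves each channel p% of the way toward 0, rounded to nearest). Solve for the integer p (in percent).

76%

#20F9C7 is rgb(32, 249, 199); #083C30 is rgb(8, 60, 48).
On the G channel (widest range): 60 ≈ 249 + (p/100)(0 − 249), so p ≈ 100×(60 − 249)/(0 − 249) = -18900/-249 = 75.90.
p = 76 reproduces all three channels after rounding.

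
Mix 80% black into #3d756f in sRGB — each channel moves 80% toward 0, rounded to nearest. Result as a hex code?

#3d756f is rgb(61, 117, 111).
Lerp each channel 80% toward 0:
  R: 61 + 0.8×(0−61) = 61 − 48.8 = 12.2 → 12
  G: 117 + 0.8×(0−117) = 117 − 93.6 = 23.4 → 23
  B: 111 + 0.8×(0−111) = 111 − 88.8 = 22.2 → 22
rgb(12, 23, 22) = #0c1716.

#0c1716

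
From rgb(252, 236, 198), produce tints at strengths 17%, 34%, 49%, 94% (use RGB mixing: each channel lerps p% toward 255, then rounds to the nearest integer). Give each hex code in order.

#fdefd0, #fdf2d9, #fdf5e2, #fffefc

17%: (252 + 0.51 = 252.51→253, 236 + 3.23 = 239.23→239, 198 + 9.69 = 207.69→208) → #fdefd0
34%: (252 + 1.02 = 253.02→253, 236 + 6.46 = 242.46→242, 198 + 19.38 = 217.38→217) → #fdf2d9
49%: (252 + 1.47 = 253.47→253, 236 + 9.31 = 245.31→245, 198 + 27.93 = 225.93→226) → #fdf5e2
94%: (252 + 2.82 = 254.82→255, 236 + 17.86 = 253.86→254, 198 + 53.58 = 251.58→252) → #fffefc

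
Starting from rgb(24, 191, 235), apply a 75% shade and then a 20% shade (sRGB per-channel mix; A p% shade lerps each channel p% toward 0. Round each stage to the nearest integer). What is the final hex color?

#05262F

Lerp each channel 75% toward 0:
  R: 24 − 18 = 6 → 6
  G: 191 + 0.75×(0−191) = 191 − 143.25 = 47.75 → 48
  B: 235 − 176.25 = 58.75 → 59
After the shade: rgb(6, 48, 59) = #06303B.
Per channel, c → c + 0.2(0 − c):
  R: 6 − 1.2 = 4.8 → 5
  G: 48 + 0.2×(0−48) = 48 − 9.6 = 38.4 → 38
  B: 59 + 0.2×(0−59) = 59 − 11.8 = 47.2 → 47
rgb(5, 38, 47) = #05262F.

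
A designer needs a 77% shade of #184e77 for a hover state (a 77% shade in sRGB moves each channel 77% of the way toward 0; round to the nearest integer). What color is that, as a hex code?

#184e77 is rgb(24, 78, 119).
Lerp each channel 77% toward 0:
  R: 24 + 0.77×(0−24) = 24 − 18.48 = 5.52 → 6
  G: 78 + 0.77×(0−78) = 78 − 60.06 = 17.94 → 18
  B: 119 + 0.77×(0−119) = 119 − 91.63 = 27.37 → 27
rgb(6, 18, 27) = #06121b.

#06121b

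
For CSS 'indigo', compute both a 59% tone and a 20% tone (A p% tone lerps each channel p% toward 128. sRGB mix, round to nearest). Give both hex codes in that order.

CSS indigo is rgb(75, 0, 130).
59% tone:
  R: 75 + 0.59×(128−75) = 75 + 31.27 = 106.27 → 106
  G: 0 + 0.59×(128−0) = 0 + 75.52 = 75.52 → 76
  B: 130 − 1.18 = 128.82 → 129
  → #6a4c81
20% tone:
  R: 75 + 10.6 = 85.6 → 86
  G: 0 + 25.6 = 25.6 → 26
  B: 130 − 0.4 = 129.6 → 130
  → #561a82

#6a4c81, #561a82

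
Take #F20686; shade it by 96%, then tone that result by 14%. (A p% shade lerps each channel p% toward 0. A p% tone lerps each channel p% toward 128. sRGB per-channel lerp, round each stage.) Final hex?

#F20686 is rgb(242, 6, 134).
A 96% shade moves each channel 96% toward 0:
  R: 242 + 0.96×(0−242) = 242 − 232.32 = 9.68 → 10
  G: 6 − 5.76 = 0.24 → 0
  B: 134 + 0.96×(0−134) = 134 − 128.64 = 5.36 → 5
After the shade: rgb(10, 0, 5) = #0A0005.
Lerp each channel 14% toward 128:
  R: 10 + 16.52 = 26.52 → 27
  G: 0 + 0.14×(128−0) = 0 + 17.92 = 17.92 → 18
  B: 5 + 17.22 = 22.22 → 22
rgb(27, 18, 22) = #1B1216.

#1B1216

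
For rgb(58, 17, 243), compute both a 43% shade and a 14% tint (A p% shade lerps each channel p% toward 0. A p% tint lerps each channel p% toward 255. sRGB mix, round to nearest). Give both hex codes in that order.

43% shade:
  R: 58 − 24.94 = 33.06 → 33
  G: 17 + 0.43×(0−17) = 17 − 7.31 = 9.69 → 10
  B: 243 − 104.49 = 138.51 → 139
  → #210a8b
14% tint:
  R: 58 + 0.14×(255−58) = 58 + 27.58 = 85.58 → 86
  G: 17 + 0.14×(255−17) = 17 + 33.32 = 50.32 → 50
  B: 243 + 0.14×(255−243) = 243 + 1.68 = 244.68 → 245
  → #5632f5

#210a8b, #5632f5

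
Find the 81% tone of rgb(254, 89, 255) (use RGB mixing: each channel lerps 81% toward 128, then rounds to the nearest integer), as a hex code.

Per channel, c → c + 0.81(128 − c):
  R: 254 + 0.81×(128−254) = 254 − 102.06 = 151.94 → 152
  G: 89 + 0.81×(128−89) = 89 + 31.59 = 120.59 → 121
  B: 255 + 0.81×(128−255) = 255 − 102.87 = 152.13 → 152
rgb(152, 121, 152) = #987998.

#987998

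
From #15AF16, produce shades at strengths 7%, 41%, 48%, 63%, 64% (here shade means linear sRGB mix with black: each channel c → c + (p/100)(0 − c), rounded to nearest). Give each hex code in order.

#15AF16 is rgb(21, 175, 22).
7%: (21 − 1.47 = 19.53→20, 175 − 12.25 = 162.75→163, 22 − 1.54 = 20.46→20) → #14A314
41%: (21 − 8.61 = 12.39→12, 175 − 71.75 = 103.25→103, 22 − 9.02 = 12.98→13) → #0C670D
48%: (21 − 10.08 = 10.92→11, 175 − 84 = 91→91, 22 − 10.56 = 11.44→11) → #0B5B0B
63%: (21 − 13.23 = 7.77→8, 175 − 110.25 = 64.75→65, 22 − 13.86 = 8.14→8) → #084108
64%: (21 − 13.44 = 7.56→8, 175 − 112 = 63→63, 22 − 14.08 = 7.92→8) → #083F08

#14A314, #0C670D, #0B5B0B, #084108, #083F08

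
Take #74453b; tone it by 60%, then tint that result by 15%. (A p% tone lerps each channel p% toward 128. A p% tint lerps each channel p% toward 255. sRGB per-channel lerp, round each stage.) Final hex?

#74453b is rgb(116, 69, 59).
Per channel, c → c + 0.6(128 − c):
  R: 116 + 0.6×(128−116) = 116 + 7.2 = 123.2 → 123
  G: 69 + 0.6×(128−69) = 69 + 35.4 = 104.4 → 104
  B: 59 + 0.6×(128−59) = 59 + 41.4 = 100.4 → 100
After the tone: rgb(123, 104, 100) = #7b6864.
Per channel, c → c + 0.15(255 − c):
  R: 123 + 0.15×(255−123) = 123 + 19.8 = 142.8 → 143
  G: 104 + 22.65 = 126.65 → 127
  B: 100 + 0.15×(255−100) = 100 + 23.25 = 123.25 → 123
rgb(143, 127, 123) = #8f7f7b.

#8f7f7b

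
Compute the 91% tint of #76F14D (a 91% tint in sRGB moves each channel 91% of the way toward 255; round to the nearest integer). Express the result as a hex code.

#F3FEEF

#76F14D is rgb(118, 241, 77).
A 91% tint moves each channel 91% toward 255:
  R: 118 + 0.91×(255−118) = 118 + 124.67 = 242.67 → 243
  G: 241 + 0.91×(255−241) = 241 + 12.74 = 253.74 → 254
  B: 77 + 0.91×(255−77) = 77 + 161.98 = 238.98 → 239
rgb(243, 254, 239) = #F3FEEF.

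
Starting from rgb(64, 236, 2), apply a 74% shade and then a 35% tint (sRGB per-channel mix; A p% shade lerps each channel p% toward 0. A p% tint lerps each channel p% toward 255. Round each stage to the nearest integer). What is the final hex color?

A 74% shade moves each channel 74% toward 0:
  R: 64 − 47.36 = 16.64 → 17
  G: 236 + 0.74×(0−236) = 236 − 174.64 = 61.36 → 61
  B: 2 + 0.74×(0−2) = 2 − 1.48 = 0.52 → 1
After the shade: rgb(17, 61, 1) = #113d01.
Lerp each channel 35% toward 255:
  R: 17 + 0.35×(255−17) = 17 + 83.3 = 100.3 → 100
  G: 61 + 0.35×(255−61) = 61 + 67.9 = 128.9 → 129
  B: 1 + 0.35×(255−1) = 1 + 88.9 = 89.9 → 90
rgb(100, 129, 90) = #64815a.

#64815a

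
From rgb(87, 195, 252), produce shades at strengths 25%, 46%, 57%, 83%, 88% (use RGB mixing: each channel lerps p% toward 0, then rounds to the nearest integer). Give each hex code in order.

#4192bd, #2f6988, #25546c, #0f212b, #0a171e

25%: (87 − 21.75 = 65.25→65, 195 − 48.75 = 146.25→146, 252 − 63 = 189→189) → #4192bd
46%: (87 − 40.02 = 46.98→47, 195 − 89.7 = 105.3→105, 252 − 115.92 = 136.08→136) → #2f6988
57%: (87 − 49.59 = 37.41→37, 195 − 111.15 = 83.85→84, 252 − 143.64 = 108.36→108) → #25546c
83%: (87 − 72.21 = 14.79→15, 195 − 161.85 = 33.15→33, 252 − 209.16 = 42.84→43) → #0f212b
88%: (87 − 76.56 = 10.44→10, 195 − 171.6 = 23.4→23, 252 − 221.76 = 30.24→30) → #0a171e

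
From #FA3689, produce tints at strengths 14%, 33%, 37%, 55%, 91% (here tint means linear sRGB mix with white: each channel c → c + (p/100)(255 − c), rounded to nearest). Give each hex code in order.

#FA3689 is rgb(250, 54, 137).
14%: (250 + 0.7 = 250.7→251, 54 + 28.14 = 82.14→82, 137 + 16.52 = 153.52→154) → #FB529A
33%: (250 + 1.65 = 251.65→252, 54 + 66.33 = 120.33→120, 137 + 38.94 = 175.94→176) → #FC78B0
37%: (250 + 1.85 = 251.85→252, 54 + 74.37 = 128.37→128, 137 + 43.66 = 180.66→181) → #FC80B5
55%: (250 + 2.75 = 252.75→253, 54 + 110.55 = 164.55→165, 137 + 64.9 = 201.9→202) → #FDA5CA
91%: (250 + 4.55 = 254.55→255, 54 + 182.91 = 236.91→237, 137 + 107.38 = 244.38→244) → #FFEDF4

#FB529A, #FC78B0, #FC80B5, #FDA5CA, #FFEDF4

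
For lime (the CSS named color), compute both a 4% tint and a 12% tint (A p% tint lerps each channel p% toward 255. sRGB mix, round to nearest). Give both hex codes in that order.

CSS lime is rgb(0, 255, 0).
4% tint:
  R: 0 + 10.2 = 10.2 → 10
  G: 255 + 0 = 255 → 255
  B: 0 + 0.04×(255−0) = 0 + 10.2 = 10.2 → 10
  → #0AFF0A
12% tint:
  R: 0 + 30.6 = 30.6 → 31
  G: 255 + 0.12×(255−255) = 255 + 0 = 255 → 255
  B: 0 + 0.12×(255−0) = 0 + 30.6 = 30.6 → 31
  → #1FFF1F

#0AFF0A, #1FFF1F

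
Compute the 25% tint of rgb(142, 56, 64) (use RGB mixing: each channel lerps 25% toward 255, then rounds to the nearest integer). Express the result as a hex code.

A 25% tint moves each channel 25% toward 255:
  R: 142 + 28.25 = 170.25 → 170
  G: 56 + 49.75 = 105.75 → 106
  B: 64 + 47.75 = 111.75 → 112
rgb(170, 106, 112) = #AA6A70.

#AA6A70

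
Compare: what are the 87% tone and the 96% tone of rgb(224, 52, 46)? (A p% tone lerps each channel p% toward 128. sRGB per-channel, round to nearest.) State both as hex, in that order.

#8c7675, #847d7d

87% tone:
  R: 224 − 83.52 = 140.48 → 140
  G: 52 + 0.87×(128−52) = 52 + 66.12 = 118.12 → 118
  B: 46 + 0.87×(128−46) = 46 + 71.34 = 117.34 → 117
  → #8c7675
96% tone:
  R: 224 + 0.96×(128−224) = 224 − 92.16 = 131.84 → 132
  G: 52 + 0.96×(128−52) = 52 + 72.96 = 124.96 → 125
  B: 46 + 78.72 = 124.72 → 125
  → #847d7d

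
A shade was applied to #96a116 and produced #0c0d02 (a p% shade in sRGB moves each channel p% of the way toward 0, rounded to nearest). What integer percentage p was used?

#96a116 is rgb(150, 161, 22); #0c0d02 is rgb(12, 13, 2).
On the G channel (widest range): 13 ≈ 161 + (p/100)(0 − 161), so p ≈ 100×(13 − 161)/(0 − 161) = -14800/-161 = 91.93.
p = 92 reproduces all three channels after rounding.

92%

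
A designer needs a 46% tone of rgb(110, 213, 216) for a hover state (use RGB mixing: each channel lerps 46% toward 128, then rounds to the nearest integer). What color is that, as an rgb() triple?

rgb(118, 174, 176)

Lerp each channel 46% toward 128:
  R: 110 + 0.46×(128−110) = 110 + 8.28 = 118.28 → 118
  G: 213 + 0.46×(128−213) = 213 − 39.1 = 173.9 → 174
  B: 216 + 0.46×(128−216) = 216 − 40.48 = 175.52 → 176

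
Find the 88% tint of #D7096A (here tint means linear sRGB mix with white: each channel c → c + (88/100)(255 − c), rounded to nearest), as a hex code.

#D7096A is rgb(215, 9, 106).
An 88% tint moves each channel 88% toward 255:
  R: 215 + 0.88×(255−215) = 215 + 35.2 = 250.2 → 250
  G: 9 + 216.48 = 225.48 → 225
  B: 106 + 0.88×(255−106) = 106 + 131.12 = 237.12 → 237
rgb(250, 225, 237) = #FAE1ED.

#FAE1ED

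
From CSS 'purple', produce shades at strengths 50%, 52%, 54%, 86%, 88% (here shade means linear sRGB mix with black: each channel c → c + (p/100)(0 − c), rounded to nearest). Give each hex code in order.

CSS purple is rgb(128, 0, 128).
50%: (128 − 64 = 64→64, 0→0, 128 − 64 = 64→64) → #400040
52%: (128 − 66.56 = 61.44→61, 0→0, 128 − 66.56 = 61.44→61) → #3D003D
54%: (128 − 69.12 = 58.88→59, 0→0, 128 − 69.12 = 58.88→59) → #3B003B
86%: (128 − 110.08 = 17.92→18, 0→0, 128 − 110.08 = 17.92→18) → #120012
88%: (128 − 112.64 = 15.36→15, 0→0, 128 − 112.64 = 15.36→15) → #0F000F

#400040, #3D003D, #3B003B, #120012, #0F000F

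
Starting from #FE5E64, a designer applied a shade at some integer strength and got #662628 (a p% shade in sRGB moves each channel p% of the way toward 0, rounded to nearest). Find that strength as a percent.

#FE5E64 is rgb(254, 94, 100); #662628 is rgb(102, 38, 40).
On the R channel (widest range): 102 ≈ 254 + (p/100)(0 − 254), so p ≈ 100×(102 − 254)/(0 − 254) = -15200/-254 = 59.84.
p = 60 reproduces all three channels after rounding.

60%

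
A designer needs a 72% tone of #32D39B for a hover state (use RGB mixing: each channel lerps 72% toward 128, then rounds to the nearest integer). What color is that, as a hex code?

#32D39B is rgb(50, 211, 155).
Lerp each channel 72% toward 128:
  R: 50 + 0.72×(128−50) = 50 + 56.16 = 106.16 → 106
  G: 211 + 0.72×(128−211) = 211 − 59.76 = 151.24 → 151
  B: 155 + 0.72×(128−155) = 155 − 19.44 = 135.56 → 136
rgb(106, 151, 136) = #6A9788.

#6A9788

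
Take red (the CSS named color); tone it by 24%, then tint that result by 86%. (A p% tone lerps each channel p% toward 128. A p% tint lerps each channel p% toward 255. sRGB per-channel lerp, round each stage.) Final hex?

CSS red is rgb(255, 0, 0).
A 24% tone moves each channel 24% toward 128:
  R: 255 + 0.24×(128−255) = 255 − 30.48 = 224.52 → 225
  G: 0 + 0.24×(128−0) = 0 + 30.72 = 30.72 → 31
  B: 0 + 0.24×(128−0) = 0 + 30.72 = 30.72 → 31
After the tone: rgb(225, 31, 31) = #E11F1F.
Per channel, c → c + 0.86(255 − c):
  R: 225 + 25.8 = 250.8 → 251
  G: 31 + 0.86×(255−31) = 31 + 192.64 = 223.64 → 224
  B: 31 + 192.64 = 223.64 → 224
rgb(251, 224, 224) = #FBE0E0.

#FBE0E0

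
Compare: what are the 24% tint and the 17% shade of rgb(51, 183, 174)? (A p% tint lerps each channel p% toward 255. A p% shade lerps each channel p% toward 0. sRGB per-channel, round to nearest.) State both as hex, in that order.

#64C8C1, #2A9890

24% tint:
  R: 51 + 0.24×(255−51) = 51 + 48.96 = 99.96 → 100
  G: 183 + 0.24×(255−183) = 183 + 17.28 = 200.28 → 200
  B: 174 + 0.24×(255−174) = 174 + 19.44 = 193.44 → 193
  → #64C8C1
17% shade:
  R: 51 + 0.17×(0−51) = 51 − 8.67 = 42.33 → 42
  G: 183 + 0.17×(0−183) = 183 − 31.11 = 151.89 → 152
  B: 174 + 0.17×(0−174) = 174 − 29.58 = 144.42 → 144
  → #2A9890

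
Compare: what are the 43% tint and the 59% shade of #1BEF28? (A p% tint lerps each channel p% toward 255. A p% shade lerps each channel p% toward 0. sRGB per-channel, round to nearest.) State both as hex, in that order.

#7DF684, #0B6210

#1BEF28 is rgb(27, 239, 40).
43% tint:
  R: 27 + 0.43×(255−27) = 27 + 98.04 = 125.04 → 125
  G: 239 + 0.43×(255−239) = 239 + 6.88 = 245.88 → 246
  B: 40 + 0.43×(255−40) = 40 + 92.45 = 132.45 → 132
  → #7DF684
59% shade:
  R: 27 + 0.59×(0−27) = 27 − 15.93 = 11.07 → 11
  G: 239 − 141.01 = 97.99 → 98
  B: 40 − 23.6 = 16.4 → 16
  → #0B6210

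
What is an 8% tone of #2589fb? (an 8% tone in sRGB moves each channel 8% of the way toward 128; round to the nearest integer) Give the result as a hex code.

#2c88f1

#2589fb is rgb(37, 137, 251).
An 8% tone moves each channel 8% toward 128:
  R: 37 + 0.08×(128−37) = 37 + 7.28 = 44.28 → 44
  G: 137 − 0.72 = 136.28 → 136
  B: 251 + 0.08×(128−251) = 251 − 9.84 = 241.16 → 241
rgb(44, 136, 241) = #2c88f1.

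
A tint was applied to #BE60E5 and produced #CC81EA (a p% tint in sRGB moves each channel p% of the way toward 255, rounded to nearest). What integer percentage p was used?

21%

#BE60E5 is rgb(190, 96, 229); #CC81EA is rgb(204, 129, 234).
On the G channel (widest range): 129 ≈ 96 + (p/100)(255 − 96), so p ≈ 100×(129 − 96)/(255 − 96) = 3300/159 = 20.75.
p = 21 reproduces all three channels after rounding.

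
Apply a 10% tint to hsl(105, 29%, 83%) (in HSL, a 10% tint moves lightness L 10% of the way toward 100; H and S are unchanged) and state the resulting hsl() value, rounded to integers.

hsl(105, 29%, 85%)

L moves 10% from 83 toward 100: 83 + 1.7 = 84.7 → 85.
H and S are unchanged.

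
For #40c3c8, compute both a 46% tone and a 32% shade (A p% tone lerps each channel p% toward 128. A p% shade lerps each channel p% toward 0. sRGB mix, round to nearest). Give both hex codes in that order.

#40c3c8 is rgb(64, 195, 200).
46% tone:
  R: 64 + 29.44 = 93.44 → 93
  G: 195 − 30.82 = 164.18 → 164
  B: 200 − 33.12 = 166.88 → 167
  → #5da4a7
32% shade:
  R: 64 + 0.32×(0−64) = 64 − 20.48 = 43.52 → 44
  G: 195 − 62.4 = 132.6 → 133
  B: 200 + 0.32×(0−200) = 200 − 64 = 136 → 136
  → #2c8588

#5da4a7, #2c8588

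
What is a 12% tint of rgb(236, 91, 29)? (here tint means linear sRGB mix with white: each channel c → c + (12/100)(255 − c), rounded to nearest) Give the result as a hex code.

Lerp each channel 12% toward 255:
  R: 236 + 2.28 = 238.28 → 238
  G: 91 + 19.68 = 110.68 → 111
  B: 29 + 27.12 = 56.12 → 56
rgb(238, 111, 56) = #EE6F38.

#EE6F38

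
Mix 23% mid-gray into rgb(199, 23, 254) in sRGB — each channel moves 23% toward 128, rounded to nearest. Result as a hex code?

Lerp each channel 23% toward 128:
  R: 199 + 0.23×(128−199) = 199 − 16.33 = 182.67 → 183
  G: 23 + 0.23×(128−23) = 23 + 24.15 = 47.15 → 47
  B: 254 − 28.98 = 225.02 → 225
rgb(183, 47, 225) = #B72FE1.

#B72FE1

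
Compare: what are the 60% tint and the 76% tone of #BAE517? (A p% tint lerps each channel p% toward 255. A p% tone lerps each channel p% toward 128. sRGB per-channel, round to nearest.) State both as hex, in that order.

#E3F5A2, #8E9867

#BAE517 is rgb(186, 229, 23).
60% tint:
  R: 186 + 0.6×(255−186) = 186 + 41.4 = 227.4 → 227
  G: 229 + 15.6 = 244.6 → 245
  B: 23 + 139.2 = 162.2 → 162
  → #E3F5A2
76% tone:
  R: 186 + 0.76×(128−186) = 186 − 44.08 = 141.92 → 142
  G: 229 − 76.76 = 152.24 → 152
  B: 23 + 0.76×(128−23) = 23 + 79.8 = 102.8 → 103
  → #8E9867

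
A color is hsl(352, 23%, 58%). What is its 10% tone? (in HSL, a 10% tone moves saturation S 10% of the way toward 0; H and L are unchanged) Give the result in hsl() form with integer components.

hsl(352, 21%, 58%)

S moves 10% from 23 toward 0: 23 − 2.3 = 20.7 → 21.
H and L are unchanged.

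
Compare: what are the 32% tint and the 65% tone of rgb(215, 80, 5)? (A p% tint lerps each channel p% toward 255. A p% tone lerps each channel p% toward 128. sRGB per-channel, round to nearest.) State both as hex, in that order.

32% tint:
  R: 215 + 0.32×(255−215) = 215 + 12.8 = 227.8 → 228
  G: 80 + 56 = 136 → 136
  B: 5 + 0.32×(255−5) = 5 + 80 = 85 → 85
  → #E48855
65% tone:
  R: 215 − 56.55 = 158.45 → 158
  G: 80 + 0.65×(128−80) = 80 + 31.2 = 111.2 → 111
  B: 5 + 0.65×(128−5) = 5 + 79.95 = 84.95 → 85
  → #9E6F55

#E48855, #9E6F55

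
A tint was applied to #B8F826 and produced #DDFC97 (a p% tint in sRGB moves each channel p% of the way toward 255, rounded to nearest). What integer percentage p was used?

#B8F826 is rgb(184, 248, 38); #DDFC97 is rgb(221, 252, 151).
On the B channel (widest range): 151 ≈ 38 + (p/100)(255 − 38), so p ≈ 100×(151 − 38)/(255 − 38) = 11300/217 = 52.07.
p = 52 reproduces all three channels after rounding.

52%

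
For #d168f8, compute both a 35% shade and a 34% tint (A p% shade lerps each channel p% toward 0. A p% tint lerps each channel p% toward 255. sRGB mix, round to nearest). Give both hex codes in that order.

#8844a1, #e19bfa

#d168f8 is rgb(209, 104, 248).
35% shade:
  R: 209 − 73.15 = 135.85 → 136
  G: 104 + 0.35×(0−104) = 104 − 36.4 = 67.6 → 68
  B: 248 + 0.35×(0−248) = 248 − 86.8 = 161.2 → 161
  → #8844a1
34% tint:
  R: 209 + 15.64 = 224.64 → 225
  G: 104 + 0.34×(255−104) = 104 + 51.34 = 155.34 → 155
  B: 248 + 2.38 = 250.38 → 250
  → #e19bfa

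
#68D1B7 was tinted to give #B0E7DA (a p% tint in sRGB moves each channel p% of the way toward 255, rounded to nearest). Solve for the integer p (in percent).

48%

#68D1B7 is rgb(104, 209, 183); #B0E7DA is rgb(176, 231, 218).
On the R channel (widest range): 176 ≈ 104 + (p/100)(255 − 104), so p ≈ 100×(176 − 104)/(255 − 104) = 7200/151 = 47.68.
p = 48 reproduces all three channels after rounding.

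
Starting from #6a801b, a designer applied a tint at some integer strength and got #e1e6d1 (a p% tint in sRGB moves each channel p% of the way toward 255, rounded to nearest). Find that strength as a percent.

#6a801b is rgb(106, 128, 27); #e1e6d1 is rgb(225, 230, 209).
On the B channel (widest range): 209 ≈ 27 + (p/100)(255 − 27), so p ≈ 100×(209 − 27)/(255 − 27) = 18200/228 = 79.82.
p = 80 reproduces all three channels after rounding.

80%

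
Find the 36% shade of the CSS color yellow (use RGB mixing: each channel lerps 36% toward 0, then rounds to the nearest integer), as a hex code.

#a3a300

CSS yellow is rgb(255, 255, 0).
Per channel, c → c + 0.36(0 − c):
  R: 255 − 91.8 = 163.2 → 163
  G: 255 − 91.8 = 163.2 → 163
  B: 0 + 0.36×(0−0) = 0 + 0 = 0 → 0
rgb(163, 163, 0) = #a3a300.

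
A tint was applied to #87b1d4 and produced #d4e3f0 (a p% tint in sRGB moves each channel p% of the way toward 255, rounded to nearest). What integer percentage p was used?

64%

#87b1d4 is rgb(135, 177, 212); #d4e3f0 is rgb(212, 227, 240).
On the R channel (widest range): 212 ≈ 135 + (p/100)(255 − 135), so p ≈ 100×(212 − 135)/(255 − 135) = 7700/120 = 64.17.
p = 64 reproduces all three channels after rounding.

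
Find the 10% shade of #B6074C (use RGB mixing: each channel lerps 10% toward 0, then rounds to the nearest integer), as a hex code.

#A40644

#B6074C is rgb(182, 7, 76).
Per channel, c → c + 0.1(0 − c):
  R: 182 + 0.1×(0−182) = 182 − 18.2 = 163.8 → 164
  G: 7 + 0.1×(0−7) = 7 − 0.7 = 6.3 → 6
  B: 76 + 0.1×(0−76) = 76 − 7.6 = 68.4 → 68
rgb(164, 6, 68) = #A40644.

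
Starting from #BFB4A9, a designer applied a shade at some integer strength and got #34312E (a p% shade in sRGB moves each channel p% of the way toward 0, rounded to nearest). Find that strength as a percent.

73%

#BFB4A9 is rgb(191, 180, 169); #34312E is rgb(52, 49, 46).
On the R channel (widest range): 52 ≈ 191 + (p/100)(0 − 191), so p ≈ 100×(52 − 191)/(0 − 191) = -13900/-191 = 72.77.
p = 73 reproduces all three channels after rounding.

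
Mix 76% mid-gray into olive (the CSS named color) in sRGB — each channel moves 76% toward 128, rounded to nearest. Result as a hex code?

CSS olive is rgb(128, 128, 0).
Lerp each channel 76% toward 128:
  R: 128 + 0.76×(128−128) = 128 + 0 = 128 → 128
  G: 128 + 0 = 128 → 128
  B: 0 + 0.76×(128−0) = 0 + 97.28 = 97.28 → 97
rgb(128, 128, 97) = #808061.

#808061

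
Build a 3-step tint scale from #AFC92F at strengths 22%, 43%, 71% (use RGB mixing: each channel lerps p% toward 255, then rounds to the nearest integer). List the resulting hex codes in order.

#C1D55D, #D1E088, #E8EFC3

#AFC92F is rgb(175, 201, 47).
22%: (175 + 17.6 = 192.6→193, 201 + 11.88 = 212.88→213, 47 + 45.76 = 92.76→93) → #C1D55D
43%: (175 + 34.4 = 209.4→209, 201 + 23.22 = 224.22→224, 47 + 89.44 = 136.44→136) → #D1E088
71%: (175 + 56.8 = 231.8→232, 201 + 38.34 = 239.34→239, 47 + 147.68 = 194.68→195) → #E8EFC3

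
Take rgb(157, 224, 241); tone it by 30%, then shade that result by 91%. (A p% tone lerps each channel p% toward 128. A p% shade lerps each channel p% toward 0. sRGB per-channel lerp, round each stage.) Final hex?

#0d1213

Per channel, c → c + 0.3(128 − c):
  R: 157 + 0.3×(128−157) = 157 − 8.7 = 148.3 → 148
  G: 224 + 0.3×(128−224) = 224 − 28.8 = 195.2 → 195
  B: 241 + 0.3×(128−241) = 241 − 33.9 = 207.1 → 207
After the tone: rgb(148, 195, 207) = #94c3cf.
Lerp each channel 91% toward 0:
  R: 148 + 0.91×(0−148) = 148 − 134.68 = 13.32 → 13
  G: 195 + 0.91×(0−195) = 195 − 177.45 = 17.55 → 18
  B: 207 − 188.37 = 18.63 → 19
rgb(13, 18, 19) = #0d1213.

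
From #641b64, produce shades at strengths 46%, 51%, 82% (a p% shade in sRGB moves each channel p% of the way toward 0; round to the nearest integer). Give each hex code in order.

#641b64 is rgb(100, 27, 100).
46%: (100 − 46 = 54→54, 27 − 12.42 = 14.58→15, 100 − 46 = 54→54) → #360f36
51%: (100 − 51 = 49→49, 27 − 13.77 = 13.23→13, 100 − 51 = 49→49) → #310d31
82%: (100 − 82 = 18→18, 27 − 22.14 = 4.86→5, 100 − 82 = 18→18) → #120512

#360f36, #310d31, #120512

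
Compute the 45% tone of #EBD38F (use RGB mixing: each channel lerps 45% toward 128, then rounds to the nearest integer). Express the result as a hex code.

#EBD38F is rgb(235, 211, 143).
Lerp each channel 45% toward 128:
  R: 235 − 48.15 = 186.85 → 187
  G: 211 − 37.35 = 173.65 → 174
  B: 143 − 6.75 = 136.25 → 136
rgb(187, 174, 136) = #BBAE88.

#BBAE88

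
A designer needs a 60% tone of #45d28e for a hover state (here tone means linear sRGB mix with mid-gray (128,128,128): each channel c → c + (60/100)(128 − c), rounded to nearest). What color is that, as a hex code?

#68a186

#45d28e is rgb(69, 210, 142).
Per channel, c → c + 0.6(128 − c):
  R: 69 + 0.6×(128−69) = 69 + 35.4 = 104.4 → 104
  G: 210 − 49.2 = 160.8 → 161
  B: 142 − 8.4 = 133.6 → 134
rgb(104, 161, 134) = #68a186.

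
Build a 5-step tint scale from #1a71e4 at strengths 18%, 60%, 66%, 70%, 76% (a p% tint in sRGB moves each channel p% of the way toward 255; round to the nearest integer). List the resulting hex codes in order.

#438be9, #a3c6f4, #b1cff6, #bad4f7, #c8ddf9

#1a71e4 is rgb(26, 113, 228).
18%: (26 + 41.22 = 67.22→67, 113 + 25.56 = 138.56→139, 228 + 4.86 = 232.86→233) → #438be9
60%: (26 + 137.4 = 163.4→163, 113 + 85.2 = 198.2→198, 228 + 16.2 = 244.2→244) → #a3c6f4
66%: (26 + 151.14 = 177.14→177, 113 + 93.72 = 206.72→207, 228 + 17.82 = 245.82→246) → #b1cff6
70%: (26 + 160.3 = 186.3→186, 113 + 99.4 = 212.4→212, 228 + 18.9 = 246.9→247) → #bad4f7
76%: (26 + 174.04 = 200.04→200, 113 + 107.92 = 220.92→221, 228 + 20.52 = 248.52→249) → #c8ddf9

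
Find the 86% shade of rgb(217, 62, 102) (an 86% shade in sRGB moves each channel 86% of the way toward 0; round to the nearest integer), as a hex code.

#1E090E

An 86% shade moves each channel 86% toward 0:
  R: 217 + 0.86×(0−217) = 217 − 186.62 = 30.38 → 30
  G: 62 + 0.86×(0−62) = 62 − 53.32 = 8.68 → 9
  B: 102 − 87.72 = 14.28 → 14
rgb(30, 9, 14) = #1E090E.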